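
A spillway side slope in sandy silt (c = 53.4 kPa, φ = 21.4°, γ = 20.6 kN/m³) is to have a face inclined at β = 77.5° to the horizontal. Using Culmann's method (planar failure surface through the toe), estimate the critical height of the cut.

H_c = 21.31 m

Culmann's analysis gives the critical failure plane at α_cr = (β + φ)/2 = (77.5 + 21.4)/2 = 49.5°, and the critical height
H_c = (4c/γ) · sinβ cosφ / [1 − cos(β − φ)]
    = (4·53.4/20.6) · sin77.5°·cos21.4° / [1 − cos(56.1°)]
    = 10.369 · 0.9763·0.9311 / [1 − 0.5577]
    = 10.369 · 0.9090 / 0.4423
    = 21.31 m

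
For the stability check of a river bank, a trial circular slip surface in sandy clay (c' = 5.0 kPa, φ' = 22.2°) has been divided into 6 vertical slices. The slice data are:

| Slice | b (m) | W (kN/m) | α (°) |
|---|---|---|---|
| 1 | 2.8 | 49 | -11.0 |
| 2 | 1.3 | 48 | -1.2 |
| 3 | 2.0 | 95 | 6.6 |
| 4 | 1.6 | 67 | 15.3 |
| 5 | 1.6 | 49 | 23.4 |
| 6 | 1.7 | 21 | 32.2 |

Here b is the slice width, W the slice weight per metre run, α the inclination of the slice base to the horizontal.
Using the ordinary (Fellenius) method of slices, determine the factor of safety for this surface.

FS = 3.84

Ordinary method of slices: FS = Σ[c'·Δl_i + (W_i cosα_i)·tanφ'] / Σ W_i sinα_i, with Δl_i = b_i / cosα_i.
Slice 1: Δl = 2.8/cos(-11.0°) = 2.852 m; N'_1 = 49·cos(-11.0°) = 48.1; c'Δl = 14.26; W sinα = -9.3
Slice 2: Δl = 1.3/cos(-1.2°) = 1.300 m; N'_2 = 48·cos(-1.2°) = 48.0; c'Δl = 6.50; W sinα = -1.0
Slice 3: Δl = 2.0/cos6.6° = 2.013 m; N'_3 = 95·cos6.6° = 94.4; c'Δl = 10.07; W sinα = 10.9
Slice 4: Δl = 1.6/cos15.3° = 1.659 m; N'_4 = 67·cos15.3° = 64.6; c'Δl = 8.29; W sinα = 17.7
Slice 5: Δl = 1.6/cos23.4° = 1.743 m; N'_5 = 49·cos23.4° = 45.0; c'Δl = 8.72; W sinα = 19.5
Slice 6: Δl = 1.7/cos32.2° = 2.009 m; N'_6 = 21·cos32.2° = 17.8; c'Δl = 10.04; W sinα = 11.2
Σc'Δl = 57.9 kN/m; ΣN' = 317.8 kN/m; ΣW sinα = 48.9 kN/m
Resisting = 57.9 + 317.8·tan22.2° = 57.9 + 129.7 = 187.6 kN/m
FS = 187.6 / 48.9 = 3.837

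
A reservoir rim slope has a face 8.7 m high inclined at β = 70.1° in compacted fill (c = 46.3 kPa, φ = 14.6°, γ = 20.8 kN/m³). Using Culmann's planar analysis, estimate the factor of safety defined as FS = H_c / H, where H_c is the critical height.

FS = 2.15

H_c = (4c/γ) · sinβ cosφ / [1 − cos(β − φ)]
    = (4·46.3/20.8) · sin70.1°·cos14.6° / [1 − cos55.5°]
    = 8.904 · 0.9099 / 0.4336 = 18.69 m
FS = H_c / H = 18.69 / 8.7 = 2.148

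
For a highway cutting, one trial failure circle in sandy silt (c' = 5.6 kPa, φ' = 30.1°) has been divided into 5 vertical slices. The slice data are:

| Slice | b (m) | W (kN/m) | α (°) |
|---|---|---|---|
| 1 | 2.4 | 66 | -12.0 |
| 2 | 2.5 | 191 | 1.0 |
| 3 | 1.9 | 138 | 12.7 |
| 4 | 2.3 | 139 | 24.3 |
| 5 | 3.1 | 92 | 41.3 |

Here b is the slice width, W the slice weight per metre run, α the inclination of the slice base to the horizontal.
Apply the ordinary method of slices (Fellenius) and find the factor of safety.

FS = 3.01

Ordinary method of slices: FS = Σ[c'·Δl_i + (W_i cosα_i)·tanφ'] / Σ W_i sinα_i, with Δl_i = b_i / cosα_i.
Slice 1: Δl = 2.4/cos(-12.0°) = 2.454 m; N'_1 = 66·cos(-12.0°) = 64.6; c'Δl = 13.74; W sinα = -13.7
Slice 2: Δl = 2.5/cos1.0° = 2.500 m; N'_2 = 191·cos1.0° = 191.0; c'Δl = 14.00; W sinα = 3.3
Slice 3: Δl = 1.9/cos12.7° = 1.948 m; N'_3 = 138·cos12.7° = 134.6; c'Δl = 10.91; W sinα = 30.3
Slice 4: Δl = 2.3/cos24.3° = 2.524 m; N'_4 = 139·cos24.3° = 126.7; c'Δl = 14.13; W sinα = 57.2
Slice 5: Δl = 3.1/cos41.3° = 4.126 m; N'_5 = 92·cos41.3° = 69.1; c'Δl = 23.11; W sinα = 60.7
Σc'Δl = 75.9 kN/m; ΣN' = 586.0 kN/m; ΣW sinα = 137.9 kN/m
Resisting = 75.9 + 586.0·tan30.1° = 75.9 + 339.7 = 415.6 kN/m
FS = 415.6 / 137.9 = 3.014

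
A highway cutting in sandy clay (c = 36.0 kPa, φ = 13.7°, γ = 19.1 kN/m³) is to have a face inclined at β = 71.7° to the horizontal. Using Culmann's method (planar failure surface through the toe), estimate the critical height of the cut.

Culmann's analysis gives the critical failure plane at α_cr = (β + φ)/2 = (71.7 + 13.7)/2 = 42.7°, and the critical height
H_c = (4c/γ) · sinβ cosφ / [1 − cos(β − φ)]
    = (4·36.0/19.1) · sin71.7°·cos13.7° / [1 − cos(58.0°)]
    = 7.539 · 0.9494·0.9715 / [1 − 0.5299]
    = 7.539 · 0.9224 / 0.4701
    = 14.79 m

H_c = 14.79 m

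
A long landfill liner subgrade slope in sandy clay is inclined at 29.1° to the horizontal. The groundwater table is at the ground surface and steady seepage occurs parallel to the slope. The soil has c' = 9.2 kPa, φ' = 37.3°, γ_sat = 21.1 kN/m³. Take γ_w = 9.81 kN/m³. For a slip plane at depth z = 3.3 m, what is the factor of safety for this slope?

FS = 1.04

With seepage parallel to the slope and the water table at the surface, the effective normal stress on the slip plane uses the buoyant unit weight γ' = γ_sat − γ_w while the driving shear stress uses γ_sat:
FS = [c' + γ' z cos²β tanφ'] / [γ_sat z sinβ cosβ]
γ' = 21.1 − 9.81 = 11.29 kN/m³
Numerator = 9.2 + 11.29·3.3·cos²29.1°·tan37.3° = 9.2 + 11.29·3.3·0.7635·0.7618 = 30.869 kPa
Denominator = 21.1·3.3·sin29.1°·cos29.1° = 21.1·3.3·0.4863·0.8738 = 29.589 kPa
FS = 30.869 / 29.589 = 1.043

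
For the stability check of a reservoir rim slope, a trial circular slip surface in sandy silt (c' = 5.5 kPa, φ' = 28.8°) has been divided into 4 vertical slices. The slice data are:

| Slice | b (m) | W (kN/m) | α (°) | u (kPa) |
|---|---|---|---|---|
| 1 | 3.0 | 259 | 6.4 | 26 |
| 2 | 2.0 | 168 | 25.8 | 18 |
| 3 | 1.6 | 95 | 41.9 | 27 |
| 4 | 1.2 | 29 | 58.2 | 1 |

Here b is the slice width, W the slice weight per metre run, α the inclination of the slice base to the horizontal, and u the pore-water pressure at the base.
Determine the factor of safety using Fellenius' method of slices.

Ordinary method of slices: FS = Σ[c'·Δl_i + (W_i cosα_i − u_i·Δl_i)·tanφ'] / Σ W_i sinα_i, with Δl_i = b_i / cosα_i.
Slice 1: Δl = 3.0/cos6.4° = 3.019 m; N'_1 = 259·cos6.4° − 26·3.019 = 178.9; c'Δl = 16.60; W sinα = 28.9
Slice 2: Δl = 2.0/cos25.8° = 2.221 m; N'_2 = 168·cos25.8° − 18·2.221 = 111.3; c'Δl = 12.22; W sinα = 73.1
Slice 3: Δl = 1.6/cos41.9° = 2.150 m; N'_3 = 95·cos41.9° − 27·2.150 = 12.7; c'Δl = 11.82; W sinα = 63.4
Slice 4: Δl = 1.2/cos58.2° = 2.277 m; N'_4 = 29·cos58.2° − 1·2.277 = 13.0; c'Δl = 12.52; W sinα = 24.6
Σc'Δl = 53.2 kN/m; ΣN' = 315.8 kN/m; ΣW sinα = 190.1 kN/m
Resisting = 53.2 + 315.8·tan28.8° = 53.2 + 173.6 = 226.8 kN/m
FS = 226.8 / 190.1 = 1.193

FS = 1.19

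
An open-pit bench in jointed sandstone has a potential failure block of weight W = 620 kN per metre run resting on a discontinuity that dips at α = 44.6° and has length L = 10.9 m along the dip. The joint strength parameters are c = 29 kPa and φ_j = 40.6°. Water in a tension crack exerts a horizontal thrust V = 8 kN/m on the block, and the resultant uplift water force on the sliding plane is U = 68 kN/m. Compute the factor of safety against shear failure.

FS = 1.43

Resolving the block weight along and normal to the plane and applying the Mohr–Coulomb strength on the joint:
N' = W cosα − U − V sinα = 620·cos44.6° − 68 − 8·sin44.6° = 367.8 kN/m
Driving force T = W sinα + V cosα = 620·sin44.6° + 8·cos44.6° = 441.0 kN/m
Resisting force R = c·L + N'·tanφ_j = 29·10.9 + 367.8·tan40.6° = 316.1 + 315.3 = 631.4 kN/m
FS = R / T = 631.4 / 441.0 = 1.432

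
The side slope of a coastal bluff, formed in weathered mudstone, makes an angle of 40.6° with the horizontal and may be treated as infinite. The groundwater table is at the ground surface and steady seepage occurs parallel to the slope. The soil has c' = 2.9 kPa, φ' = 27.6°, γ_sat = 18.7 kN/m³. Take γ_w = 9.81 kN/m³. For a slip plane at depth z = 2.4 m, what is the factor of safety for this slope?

With seepage parallel to the slope and the water table at the surface, the effective normal stress on the slip plane uses the buoyant unit weight γ' = γ_sat − γ_w while the driving shear stress uses γ_sat:
FS = [c' + γ' z cos²β tanφ'] / [γ_sat z sinβ cosβ]
γ' = 18.7 − 9.81 = 8.89 kN/m³
Numerator = 2.9 + 8.89·2.4·cos²40.6°·tan27.6° = 2.9 + 8.89·2.4·0.5765·0.5228 = 9.330 kPa
Denominator = 18.7·2.4·sin40.6°·cos40.6° = 18.7·2.4·0.6508·0.7593 = 22.176 kPa
FS = 9.330 / 22.176 = 0.421

FS = 0.42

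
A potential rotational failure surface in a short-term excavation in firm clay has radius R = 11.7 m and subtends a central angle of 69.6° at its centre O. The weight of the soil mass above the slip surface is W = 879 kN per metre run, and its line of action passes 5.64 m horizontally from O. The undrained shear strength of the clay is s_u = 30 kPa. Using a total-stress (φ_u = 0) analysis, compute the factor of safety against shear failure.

Taking moments about the centre O, the resisting moment is provided by the undrained shear strength acting along the arc:
Arc length L_a = R·θ = 11.7·(69.6°·π/180) = 11.7·1.2147 = 14.21 m
M_R = s_u·L_a·R = 30·14.21·11.7 = 4988.6 kN·m/m
M_D = W·d = 879·5.64 = 4957.6 kN·m/m
FS = M_R / M_D = 4988.6 / 4957.6 = 1.006

FS = 1.01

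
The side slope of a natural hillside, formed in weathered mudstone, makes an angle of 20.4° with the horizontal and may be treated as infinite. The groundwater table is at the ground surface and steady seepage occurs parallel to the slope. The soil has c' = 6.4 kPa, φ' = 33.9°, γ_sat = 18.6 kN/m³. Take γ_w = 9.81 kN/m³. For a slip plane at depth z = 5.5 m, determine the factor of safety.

FS = 1.05

With seepage parallel to the slope and the water table at the surface, the effective normal stress on the slip plane uses the buoyant unit weight γ' = γ_sat − γ_w while the driving shear stress uses γ_sat:
FS = [c' + γ' z cos²β tanφ'] / [γ_sat z sinβ cosβ]
γ' = 18.6 − 9.81 = 8.79 kN/m³
Numerator = 6.4 + 8.79·5.5·cos²20.4°·tan33.9° = 6.4 + 8.79·5.5·0.8785·0.6720 = 34.939 kPa
Denominator = 18.6·5.5·sin20.4°·cos20.4° = 18.6·5.5·0.3486·0.9373 = 33.422 kPa
FS = 34.939 / 33.422 = 1.045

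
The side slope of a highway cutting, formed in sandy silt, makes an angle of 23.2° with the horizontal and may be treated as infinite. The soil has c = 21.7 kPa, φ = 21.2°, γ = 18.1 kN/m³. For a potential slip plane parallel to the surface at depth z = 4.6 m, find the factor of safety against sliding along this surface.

For an infinite slope with a slip plane parallel to the surface (no pore pressure): FS = [c + γz cos²β tanφ] / [γz sinβ cosβ].
γz = 18.1·4.6 = 83.26 kN/m²
Numerator = 21.7 + 83.26·cos²23.2°·tan21.2° = 21.7 + 83.26·0.8448·0.3879 = 48.983 kPa
Denominator = 83.26·sin23.2°·cos23.2° = 83.26·0.3939·0.9191 = 30.147 kPa
FS = 48.983 / 30.147 = 1.625

FS = 1.62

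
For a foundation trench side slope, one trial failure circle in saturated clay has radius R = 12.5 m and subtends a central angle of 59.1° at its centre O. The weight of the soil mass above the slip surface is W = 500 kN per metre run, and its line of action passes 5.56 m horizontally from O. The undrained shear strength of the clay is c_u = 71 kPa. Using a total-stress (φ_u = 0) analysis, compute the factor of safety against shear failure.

FS = 4.12

Taking moments about the centre O, the resisting moment is provided by the undrained shear strength acting along the arc:
Arc length L_a = R·θ = 12.5·(59.1°·π/180) = 12.5·1.0315 = 12.89 m
M_R = c_u·L_a·R = 71·12.89·12.5 = 11443.1 kN·m/m
M_D = W·d = 500·5.56 = 2780.0 kN·m/m
FS = M_R / M_D = 11443.1 / 2780.0 = 4.116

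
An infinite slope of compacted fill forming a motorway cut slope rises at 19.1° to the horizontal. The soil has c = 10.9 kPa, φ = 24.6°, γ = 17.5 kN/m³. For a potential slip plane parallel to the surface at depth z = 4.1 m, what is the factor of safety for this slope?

For an infinite slope with a slip plane parallel to the surface (no pore pressure): FS = [c + γz cos²β tanφ] / [γz sinβ cosβ].
γz = 17.5·4.1 = 71.75 kN/m²
Numerator = 10.9 + 71.75·cos²19.1°·tan24.6° = 10.9 + 71.75·0.8929·0.4578 = 40.232 kPa
Denominator = 71.75·sin19.1°·cos19.1° = 71.75·0.3272·0.9449 = 22.185 kPa
FS = 40.232 / 22.185 = 1.813

FS = 1.81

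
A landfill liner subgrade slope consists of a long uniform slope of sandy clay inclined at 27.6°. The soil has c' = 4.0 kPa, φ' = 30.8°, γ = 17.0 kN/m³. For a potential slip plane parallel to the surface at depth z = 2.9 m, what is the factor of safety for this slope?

FS = 1.34

For an infinite slope with a slip plane parallel to the surface (no pore pressure): FS = [c' + γz cos²β tanφ'] / [γz sinβ cosβ].
γz = 17.0·2.9 = 49.30 kN/m²
Numerator = 4.0 + 49.30·cos²27.6°·tan30.8° = 4.0 + 49.30·0.7854·0.5961 = 27.081 kPa
Denominator = 49.30·sin27.6°·cos27.6° = 49.30·0.4633·0.8862 = 20.241 kPa
FS = 27.081 / 20.241 = 1.338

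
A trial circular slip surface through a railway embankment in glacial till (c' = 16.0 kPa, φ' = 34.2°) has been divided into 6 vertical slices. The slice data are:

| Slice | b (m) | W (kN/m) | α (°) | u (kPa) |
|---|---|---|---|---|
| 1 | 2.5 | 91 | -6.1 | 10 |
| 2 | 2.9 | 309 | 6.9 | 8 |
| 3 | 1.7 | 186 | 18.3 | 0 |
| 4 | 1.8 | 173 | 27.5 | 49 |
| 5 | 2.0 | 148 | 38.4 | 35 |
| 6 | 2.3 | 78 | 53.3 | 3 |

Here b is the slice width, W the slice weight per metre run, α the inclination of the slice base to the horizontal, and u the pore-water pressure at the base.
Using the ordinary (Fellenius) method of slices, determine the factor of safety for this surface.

FS = 2.14

Ordinary method of slices: FS = Σ[c'·Δl_i + (W_i cosα_i − u_i·Δl_i)·tanφ'] / Σ W_i sinα_i, with Δl_i = b_i / cosα_i.
Slice 1: Δl = 2.5/cos(-6.1°) = 2.514 m; N'_1 = 91·cos(-6.1°) − 10·2.514 = 65.3; c'Δl = 40.23; W sinα = -9.7
Slice 2: Δl = 2.9/cos6.9° = 2.921 m; N'_2 = 309·cos6.9° − 8·2.921 = 283.4; c'Δl = 46.74; W sinα = 37.1
Slice 3: Δl = 1.7/cos18.3° = 1.791 m; N'_3 = 186·cos18.3° − 0·1.791 = 176.6; c'Δl = 28.65; W sinα = 58.4
Slice 4: Δl = 1.8/cos27.5° = 2.029 m; N'_4 = 173·cos27.5° − 49·2.029 = 54.0; c'Δl = 32.47; W sinα = 79.9
Slice 5: Δl = 2.0/cos38.4° = 2.552 m; N'_5 = 148·cos38.4° − 35·2.552 = 26.7; c'Δl = 40.83; W sinα = 91.9
Slice 6: Δl = 2.3/cos53.3° = 3.849 m; N'_6 = 78·cos53.3° − 3·3.849 = 35.1; c'Δl = 61.58; W sinα = 62.5
Σc'Δl = 250.5 kN/m; ΣN' = 641.1 kN/m; ΣW sinα = 320.2 kN/m
Resisting = 250.5 + 641.1·tan34.2° = 250.5 + 435.7 = 686.2 kN/m
FS = 686.2 / 320.2 = 2.143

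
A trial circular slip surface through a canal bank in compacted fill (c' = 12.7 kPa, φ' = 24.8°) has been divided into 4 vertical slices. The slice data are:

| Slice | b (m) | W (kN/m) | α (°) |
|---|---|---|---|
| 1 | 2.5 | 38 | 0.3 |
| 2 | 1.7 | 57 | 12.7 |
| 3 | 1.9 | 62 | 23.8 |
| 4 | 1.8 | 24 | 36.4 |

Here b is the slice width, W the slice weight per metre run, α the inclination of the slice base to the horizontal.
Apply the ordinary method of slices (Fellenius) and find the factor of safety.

Ordinary method of slices: FS = Σ[c'·Δl_i + (W_i cosα_i)·tanφ'] / Σ W_i sinα_i, with Δl_i = b_i / cosα_i.
Slice 1: Δl = 2.5/cos0.3° = 2.500 m; N'_1 = 38·cos0.3° = 38.0; c'Δl = 31.75; W sinα = 0.2
Slice 2: Δl = 1.7/cos12.7° = 1.743 m; N'_2 = 57·cos12.7° = 55.6; c'Δl = 22.13; W sinα = 12.5
Slice 3: Δl = 1.9/cos23.8° = 2.077 m; N'_3 = 62·cos23.8° = 56.7; c'Δl = 26.37; W sinα = 25.0
Slice 4: Δl = 1.8/cos36.4° = 2.236 m; N'_4 = 24·cos36.4° = 19.3; c'Δl = 28.40; W sinα = 14.2
Σc'Δl = 108.7 kN/m; ΣN' = 169.6 kN/m; ΣW sinα = 52.0 kN/m
Resisting = 108.7 + 169.6·tan24.8° = 108.7 + 78.4 = 187.0 kN/m
FS = 187.0 / 52.0 = 3.598

FS = 3.60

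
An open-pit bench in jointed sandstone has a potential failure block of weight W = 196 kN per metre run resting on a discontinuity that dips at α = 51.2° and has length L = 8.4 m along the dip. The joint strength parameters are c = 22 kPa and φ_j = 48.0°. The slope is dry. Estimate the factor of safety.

FS = 2.10

Resolving the block weight along and normal to the plane and applying the Mohr–Coulomb strength on the joint:
N' = W cosα = 196·cos51.2° = 122.8 kN/m
Driving force T = W sinα = 196·sin51.2° = 152.8 kN/m
Resisting force R = c·L + N'·tanφ_j = 22·8.4 + 122.8·tan48.0° = 184.8 + 136.4 = 321.2 kN/m
FS = R / T = 321.2 / 152.8 = 2.103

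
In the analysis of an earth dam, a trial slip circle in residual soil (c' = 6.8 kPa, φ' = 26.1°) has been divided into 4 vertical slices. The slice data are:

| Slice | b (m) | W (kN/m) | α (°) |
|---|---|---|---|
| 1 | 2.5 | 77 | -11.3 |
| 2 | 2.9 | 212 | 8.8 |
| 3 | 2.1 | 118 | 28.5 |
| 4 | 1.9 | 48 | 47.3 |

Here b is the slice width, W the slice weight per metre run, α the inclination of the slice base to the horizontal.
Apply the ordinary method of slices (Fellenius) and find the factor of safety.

FS = 2.56

Ordinary method of slices: FS = Σ[c'·Δl_i + (W_i cosα_i)·tanφ'] / Σ W_i sinα_i, with Δl_i = b_i / cosα_i.
Slice 1: Δl = 2.5/cos(-11.3°) = 2.549 m; N'_1 = 77·cos(-11.3°) = 75.5; c'Δl = 17.34; W sinα = -15.1
Slice 2: Δl = 2.9/cos8.8° = 2.935 m; N'_2 = 212·cos8.8° = 209.5; c'Δl = 19.95; W sinα = 32.4
Slice 3: Δl = 2.1/cos28.5° = 2.390 m; N'_3 = 118·cos28.5° = 103.7; c'Δl = 16.25; W sinα = 56.3
Slice 4: Δl = 1.9/cos47.3° = 2.802 m; N'_4 = 48·cos47.3° = 32.6; c'Δl = 19.05; W sinα = 35.3
Σc'Δl = 72.6 kN/m; ΣN' = 421.3 kN/m; ΣW sinα = 108.9 kN/m
Resisting = 72.6 + 421.3·tan26.1° = 72.6 + 206.4 = 279.0 kN/m
FS = 279.0 / 108.9 = 2.561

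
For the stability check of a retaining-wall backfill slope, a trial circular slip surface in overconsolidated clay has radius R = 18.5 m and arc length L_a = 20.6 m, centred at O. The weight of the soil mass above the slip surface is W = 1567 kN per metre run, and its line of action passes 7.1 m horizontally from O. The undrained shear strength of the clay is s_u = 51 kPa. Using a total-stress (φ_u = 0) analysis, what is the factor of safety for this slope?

Taking moments about the centre O, the resisting moment is provided by the undrained shear strength acting along the arc:
M_R = s_u·L_a·R = 51·20.60·18.5 = 19436.1 kN·m/m
M_D = W·d = 1567·7.1 = 11125.7 kN·m/m
FS = M_R / M_D = 19436.1 / 11125.7 = 1.747

FS = 1.75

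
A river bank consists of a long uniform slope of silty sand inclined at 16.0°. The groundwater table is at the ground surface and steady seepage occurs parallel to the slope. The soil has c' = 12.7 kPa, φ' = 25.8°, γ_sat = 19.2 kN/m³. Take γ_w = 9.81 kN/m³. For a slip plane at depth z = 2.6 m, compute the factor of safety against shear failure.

FS = 1.78

With seepage parallel to the slope and the water table at the surface, the effective normal stress on the slip plane uses the buoyant unit weight γ' = γ_sat − γ_w while the driving shear stress uses γ_sat:
FS = [c' + γ' z cos²β tanφ'] / [γ_sat z sinβ cosβ]
γ' = 19.2 − 9.81 = 9.39 kN/m³
Numerator = 12.7 + 9.39·2.6·cos²16.0°·tan25.8° = 12.7 + 9.39·2.6·0.9240·0.4834 = 23.606 kPa
Denominator = 19.2·2.6·sin16.0°·cos16.0° = 19.2·2.6·0.2756·0.9613 = 13.227 kPa
FS = 23.606 / 13.227 = 1.785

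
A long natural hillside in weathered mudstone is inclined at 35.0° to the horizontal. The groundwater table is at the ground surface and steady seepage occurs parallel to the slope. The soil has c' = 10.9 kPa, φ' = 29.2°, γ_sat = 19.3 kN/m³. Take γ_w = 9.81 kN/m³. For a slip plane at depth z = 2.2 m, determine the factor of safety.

With seepage parallel to the slope and the water table at the surface, the effective normal stress on the slip plane uses the buoyant unit weight γ' = γ_sat − γ_w while the driving shear stress uses γ_sat:
FS = [c' + γ' z cos²β tanφ'] / [γ_sat z sinβ cosβ]
γ' = 19.3 − 9.81 = 9.49 kN/m³
Numerator = 10.9 + 9.49·2.2·cos²35.0°·tan29.2° = 10.9 + 9.49·2.2·0.6710·0.5589 = 18.730 kPa
Denominator = 19.3·2.2·sin35.0°·cos35.0° = 19.3·2.2·0.5736·0.8192 = 19.950 kPa
FS = 18.730 / 19.950 = 0.939

FS = 0.94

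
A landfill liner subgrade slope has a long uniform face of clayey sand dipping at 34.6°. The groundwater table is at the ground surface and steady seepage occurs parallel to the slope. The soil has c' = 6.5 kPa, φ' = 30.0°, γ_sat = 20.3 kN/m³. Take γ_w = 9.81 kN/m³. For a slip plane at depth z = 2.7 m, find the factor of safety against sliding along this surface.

FS = 0.69

With seepage parallel to the slope and the water table at the surface, the effective normal stress on the slip plane uses the buoyant unit weight γ' = γ_sat − γ_w while the driving shear stress uses γ_sat:
FS = [c' + γ' z cos²β tanφ'] / [γ_sat z sinβ cosβ]
γ' = 20.3 − 9.81 = 10.49 kN/m³
Numerator = 6.5 + 10.49·2.7·cos²34.6°·tan30.0° = 6.5 + 10.49·2.7·0.6776·0.5774 = 17.580 kPa
Denominator = 20.3·2.7·sin34.6°·cos34.6° = 20.3·2.7·0.5678·0.8231 = 25.619 kPa
FS = 17.580 / 25.619 = 0.686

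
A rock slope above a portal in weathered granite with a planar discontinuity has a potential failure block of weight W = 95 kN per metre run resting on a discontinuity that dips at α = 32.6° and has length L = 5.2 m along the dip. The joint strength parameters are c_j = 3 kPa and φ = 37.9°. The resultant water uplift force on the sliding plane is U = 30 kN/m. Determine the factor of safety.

FS = 1.07

Resolving the block weight along and normal to the plane and applying the Mohr–Coulomb strength on the joint:
N' = W cosα − U = 95·cos32.6° − 30 = 50.0 kN/m
Driving force T = W sinα = 95·sin32.6° = 51.2 kN/m
Resisting force R = c_j·L + N'·tanφ = 3·5.2 + 50.0·tan37.9° = 15.6 + 38.9 = 54.5 kN/m
FS = R / T = 54.5 / 51.2 = 1.066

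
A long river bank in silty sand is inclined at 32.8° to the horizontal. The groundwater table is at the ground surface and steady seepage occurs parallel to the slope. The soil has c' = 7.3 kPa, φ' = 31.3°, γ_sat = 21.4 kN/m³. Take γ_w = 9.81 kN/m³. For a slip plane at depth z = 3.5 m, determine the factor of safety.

With seepage parallel to the slope and the water table at the surface, the effective normal stress on the slip plane uses the buoyant unit weight γ' = γ_sat − γ_w while the driving shear stress uses γ_sat:
FS = [c' + γ' z cos²β tanφ'] / [γ_sat z sinβ cosβ]
γ' = 21.4 − 9.81 = 11.59 kN/m³
Numerator = 7.3 + 11.59·3.5·cos²32.8°·tan31.3° = 7.3 + 11.59·3.5·0.7066·0.6080 = 24.726 kPa
Denominator = 21.4·3.5·sin32.8°·cos32.8° = 21.4·3.5·0.5417·0.8406 = 34.105 kPa
FS = 24.726 / 34.105 = 0.725

FS = 0.73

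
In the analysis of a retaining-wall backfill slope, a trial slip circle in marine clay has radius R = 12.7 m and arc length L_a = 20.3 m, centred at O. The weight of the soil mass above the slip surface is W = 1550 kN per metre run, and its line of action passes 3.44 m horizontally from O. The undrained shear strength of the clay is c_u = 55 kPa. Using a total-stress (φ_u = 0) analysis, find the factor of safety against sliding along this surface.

Taking moments about the centre O, the resisting moment is provided by the undrained shear strength acting along the arc:
M_R = c_u·L_a·R = 55·20.30·12.7 = 14179.5 kN·m/m
M_D = W·d = 1550·3.44 = 5332.0 kN·m/m
FS = M_R / M_D = 14179.5 / 5332.0 = 2.659

FS = 2.66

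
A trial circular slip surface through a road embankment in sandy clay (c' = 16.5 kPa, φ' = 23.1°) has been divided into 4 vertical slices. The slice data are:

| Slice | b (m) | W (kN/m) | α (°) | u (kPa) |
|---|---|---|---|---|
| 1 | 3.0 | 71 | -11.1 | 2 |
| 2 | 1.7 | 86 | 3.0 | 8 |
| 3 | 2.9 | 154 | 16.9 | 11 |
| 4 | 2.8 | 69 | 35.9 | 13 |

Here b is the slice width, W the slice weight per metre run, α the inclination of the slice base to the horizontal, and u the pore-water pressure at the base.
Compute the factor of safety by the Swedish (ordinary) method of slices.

Ordinary method of slices: FS = Σ[c'·Δl_i + (W_i cosα_i − u_i·Δl_i)·tanφ'] / Σ W_i sinα_i, with Δl_i = b_i / cosα_i.
Slice 1: Δl = 3.0/cos(-11.1°) = 3.057 m; N'_1 = 71·cos(-11.1°) − 2·3.057 = 63.6; c'Δl = 50.44; W sinα = -13.7
Slice 2: Δl = 1.7/cos3.0° = 1.702 m; N'_2 = 86·cos3.0° − 8·1.702 = 72.3; c'Δl = 28.09; W sinα = 4.5
Slice 3: Δl = 2.9/cos16.9° = 3.031 m; N'_3 = 154·cos16.9° − 11·3.031 = 114.0; c'Δl = 50.01; W sinα = 44.8
Slice 4: Δl = 2.8/cos35.9° = 3.457 m; N'_4 = 69·cos35.9° − 13·3.457 = 11.0; c'Δl = 57.03; W sinα = 40.5
Σc'Δl = 185.6 kN/m; ΣN' = 260.8 kN/m; ΣW sinα = 76.1 kN/m
Resisting = 185.6 + 260.8·tan23.1° = 185.6 + 111.2 = 296.8 kN/m
FS = 296.8 / 76.1 = 3.902

FS = 3.90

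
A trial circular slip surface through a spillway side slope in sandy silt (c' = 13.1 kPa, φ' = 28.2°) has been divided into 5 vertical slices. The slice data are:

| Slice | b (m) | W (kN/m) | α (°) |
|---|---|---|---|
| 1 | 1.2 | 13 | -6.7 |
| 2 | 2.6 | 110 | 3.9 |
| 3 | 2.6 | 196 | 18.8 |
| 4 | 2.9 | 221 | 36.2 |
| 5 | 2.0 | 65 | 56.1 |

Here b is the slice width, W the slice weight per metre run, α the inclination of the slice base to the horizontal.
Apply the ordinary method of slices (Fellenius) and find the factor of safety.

FS = 1.82

Ordinary method of slices: FS = Σ[c'·Δl_i + (W_i cosα_i)·tanφ'] / Σ W_i sinα_i, with Δl_i = b_i / cosα_i.
Slice 1: Δl = 1.2/cos(-6.7°) = 1.208 m; N'_1 = 13·cos(-6.7°) = 12.9; c'Δl = 15.83; W sinα = -1.5
Slice 2: Δl = 2.6/cos3.9° = 2.606 m; N'_2 = 110·cos3.9° = 109.7; c'Δl = 34.14; W sinα = 7.5
Slice 3: Δl = 2.6/cos18.8° = 2.747 m; N'_3 = 196·cos18.8° = 185.5; c'Δl = 35.98; W sinα = 63.2
Slice 4: Δl = 2.9/cos36.2° = 3.594 m; N'_4 = 221·cos36.2° = 178.3; c'Δl = 47.08; W sinα = 130.5
Slice 5: Δl = 2.0/cos56.1° = 3.586 m; N'_5 = 65·cos56.1° = 36.3; c'Δl = 46.97; W sinα = 54.0
Σc'Δl = 180.0 kN/m; ΣN' = 522.8 kN/m; ΣW sinα = 253.6 kN/m
Resisting = 180.0 + 522.8·tan28.2° = 180.0 + 280.3 = 460.3 kN/m
FS = 460.3 / 253.6 = 1.815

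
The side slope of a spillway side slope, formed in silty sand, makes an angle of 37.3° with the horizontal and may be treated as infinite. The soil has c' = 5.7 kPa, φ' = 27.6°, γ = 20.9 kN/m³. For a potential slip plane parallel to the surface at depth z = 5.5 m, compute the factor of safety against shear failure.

FS = 0.79

For an infinite slope with a slip plane parallel to the surface (no pore pressure): FS = [c' + γz cos²β tanφ'] / [γz sinβ cosβ].
γz = 20.9·5.5 = 114.95 kN/m²
Numerator = 5.7 + 114.95·cos²37.3°·tan27.6° = 5.7 + 114.95·0.6328·0.5228 = 43.726 kPa
Denominator = 114.95·sin37.3°·cos37.3° = 114.95·0.6060·0.7955 = 55.411 kPa
FS = 43.726 / 55.411 = 0.789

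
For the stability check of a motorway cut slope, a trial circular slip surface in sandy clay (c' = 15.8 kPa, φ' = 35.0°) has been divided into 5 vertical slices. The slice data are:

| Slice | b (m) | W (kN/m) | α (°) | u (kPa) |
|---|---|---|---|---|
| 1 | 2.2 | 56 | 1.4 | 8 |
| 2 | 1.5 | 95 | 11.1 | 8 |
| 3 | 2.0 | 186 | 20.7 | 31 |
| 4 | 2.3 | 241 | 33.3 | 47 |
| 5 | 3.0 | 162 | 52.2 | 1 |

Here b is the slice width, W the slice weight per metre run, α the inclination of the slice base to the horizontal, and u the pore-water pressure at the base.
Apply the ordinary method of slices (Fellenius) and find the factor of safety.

Ordinary method of slices: FS = Σ[c'·Δl_i + (W_i cosα_i − u_i·Δl_i)·tanφ'] / Σ W_i sinα_i, with Δl_i = b_i / cosα_i.
Slice 1: Δl = 2.2/cos1.4° = 2.201 m; N'_1 = 56·cos1.4° − 8·2.201 = 38.4; c'Δl = 34.77; W sinα = 1.4
Slice 2: Δl = 1.5/cos11.1° = 1.529 m; N'_2 = 95·cos11.1° − 8·1.529 = 81.0; c'Δl = 24.15; W sinα = 18.3
Slice 3: Δl = 2.0/cos20.7° = 2.138 m; N'_3 = 186·cos20.7° − 31·2.138 = 107.7; c'Δl = 33.78; W sinα = 65.7
Slice 4: Δl = 2.3/cos33.3° = 2.752 m; N'_4 = 241·cos33.3° − 47·2.752 = 72.1; c'Δl = 43.48; W sinα = 132.3
Slice 5: Δl = 3.0/cos52.2° = 4.895 m; N'_5 = 162·cos52.2° − 1·4.895 = 94.4; c'Δl = 77.34; W sinα = 128.0
Σc'Δl = 213.5 kN/m; ΣN' = 393.6 kN/m; ΣW sinα = 345.7 kN/m
Resisting = 213.5 + 393.6·tan35.0° = 213.5 + 275.6 = 489.1 kN/m
FS = 489.1 / 345.7 = 1.415

FS = 1.41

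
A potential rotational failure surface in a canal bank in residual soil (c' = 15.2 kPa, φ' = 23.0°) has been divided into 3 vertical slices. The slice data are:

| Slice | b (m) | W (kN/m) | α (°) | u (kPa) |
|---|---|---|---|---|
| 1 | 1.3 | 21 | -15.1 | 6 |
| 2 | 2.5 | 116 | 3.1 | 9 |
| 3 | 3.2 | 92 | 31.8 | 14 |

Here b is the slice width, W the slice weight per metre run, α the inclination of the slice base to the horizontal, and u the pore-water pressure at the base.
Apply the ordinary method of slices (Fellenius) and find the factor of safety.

Ordinary method of slices: FS = Σ[c'·Δl_i + (W_i cosα_i − u_i·Δl_i)·tanφ'] / Σ W_i sinα_i, with Δl_i = b_i / cosα_i.
Slice 1: Δl = 1.3/cos(-15.1°) = 1.346 m; N'_1 = 21·cos(-15.1°) − 6·1.346 = 12.2; c'Δl = 20.47; W sinα = -5.5
Slice 2: Δl = 2.5/cos3.1° = 2.504 m; N'_2 = 116·cos3.1° − 9·2.504 = 93.3; c'Δl = 38.06; W sinα = 6.3
Slice 3: Δl = 3.2/cos31.8° = 3.765 m; N'_3 = 92·cos31.8° − 14·3.765 = 25.5; c'Δl = 57.23; W sinα = 48.5
Σc'Δl = 115.8 kN/m; ΣN' = 131.0 kN/m; ΣW sinα = 49.3 kN/m
Resisting = 115.8 + 131.0·tan23.0° = 115.8 + 55.6 = 171.3 kN/m
FS = 171.3 / 49.3 = 3.477

FS = 3.48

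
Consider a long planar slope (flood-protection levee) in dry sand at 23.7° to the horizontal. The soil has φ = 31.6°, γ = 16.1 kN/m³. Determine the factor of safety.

For a dry cohesionless infinite slope the factor of safety is FS = tanφ / tanβ.
FS = tan31.6° / tan23.7° = 0.6152 / 0.4390 = 1.401

FS = 1.40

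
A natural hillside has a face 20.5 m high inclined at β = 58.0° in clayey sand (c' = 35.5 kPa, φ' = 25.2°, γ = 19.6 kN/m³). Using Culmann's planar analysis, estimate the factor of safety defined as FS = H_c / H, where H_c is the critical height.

H_c = (4c'/γ) · sinβ cosφ' / [1 − cos(β − φ')]
    = (4·35.5/19.6) · sin58.0°·cos25.2° / [1 − cos32.8°]
    = 7.245 · 0.7673 / 0.1594 = 34.87 m
FS = H_c / H = 34.87 / 20.5 = 1.701

FS = 1.70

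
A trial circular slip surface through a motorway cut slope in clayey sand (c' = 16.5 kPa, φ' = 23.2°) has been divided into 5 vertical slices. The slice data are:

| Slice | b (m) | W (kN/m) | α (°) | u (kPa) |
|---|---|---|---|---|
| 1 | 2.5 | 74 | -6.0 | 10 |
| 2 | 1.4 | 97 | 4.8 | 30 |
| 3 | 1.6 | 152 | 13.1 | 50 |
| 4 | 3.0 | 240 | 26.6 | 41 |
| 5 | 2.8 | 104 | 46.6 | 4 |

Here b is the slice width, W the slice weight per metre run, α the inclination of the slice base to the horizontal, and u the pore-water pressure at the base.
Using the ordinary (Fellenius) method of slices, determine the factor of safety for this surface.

Ordinary method of slices: FS = Σ[c'·Δl_i + (W_i cosα_i − u_i·Δl_i)·tanφ'] / Σ W_i sinα_i, with Δl_i = b_i / cosα_i.
Slice 1: Δl = 2.5/cos(-6.0°) = 2.514 m; N'_1 = 74·cos(-6.0°) − 10·2.514 = 48.5; c'Δl = 41.48; W sinα = -7.7
Slice 2: Δl = 1.4/cos4.8° = 1.405 m; N'_2 = 97·cos4.8° − 30·1.405 = 54.5; c'Δl = 23.18; W sinα = 8.1
Slice 3: Δl = 1.6/cos13.1° = 1.643 m; N'_3 = 152·cos13.1° − 50·1.643 = 65.9; c'Δl = 27.11; W sinα = 34.5
Slice 4: Δl = 3.0/cos26.6° = 3.355 m; N'_4 = 240·cos26.6° − 41·3.355 = 77.0; c'Δl = 55.36; W sinα = 107.5
Slice 5: Δl = 2.8/cos46.6° = 4.075 m; N'_5 = 104·cos46.6° − 4·4.075 = 55.2; c'Δl = 67.24; W sinα = 75.6
Σc'Δl = 214.4 kN/m; ΣN' = 301.1 kN/m; ΣW sinα = 217.9 kN/m
Resisting = 214.4 + 301.1·tan23.2° = 214.4 + 129.0 = 343.4 kN/m
FS = 343.4 / 217.9 = 1.576

FS = 1.58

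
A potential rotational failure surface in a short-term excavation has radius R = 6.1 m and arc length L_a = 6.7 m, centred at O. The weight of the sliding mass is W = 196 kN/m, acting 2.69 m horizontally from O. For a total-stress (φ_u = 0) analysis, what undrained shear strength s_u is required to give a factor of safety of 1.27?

s_u = 16.4 kPa

FS = s_u·L_a·R / (W·d), so s_u = FS·W·d / (L_a·R).
s_u = 1.27·196·2.69 / (6.70·6.1) = 669.6 / 40.87 = 16.38 kPa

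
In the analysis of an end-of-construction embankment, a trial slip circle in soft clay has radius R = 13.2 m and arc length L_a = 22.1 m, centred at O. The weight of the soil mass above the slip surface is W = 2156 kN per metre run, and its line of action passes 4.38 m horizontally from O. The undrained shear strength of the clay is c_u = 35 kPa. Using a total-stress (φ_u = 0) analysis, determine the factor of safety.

FS = 1.08

Taking moments about the centre O, the resisting moment is provided by the undrained shear strength acting along the arc:
M_R = c_u·L_a·R = 35·22.10·13.2 = 10210.2 kN·m/m
M_D = W·d = 2156·4.38 = 9443.3 kN·m/m
FS = M_R / M_D = 10210.2 / 9443.3 = 1.081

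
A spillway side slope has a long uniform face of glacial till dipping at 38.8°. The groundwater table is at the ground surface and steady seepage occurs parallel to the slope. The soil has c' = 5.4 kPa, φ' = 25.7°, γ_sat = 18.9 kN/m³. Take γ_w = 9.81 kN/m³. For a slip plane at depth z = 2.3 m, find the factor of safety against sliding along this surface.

FS = 0.54

With seepage parallel to the slope and the water table at the surface, the effective normal stress on the slip plane uses the buoyant unit weight γ' = γ_sat − γ_w while the driving shear stress uses γ_sat:
FS = [c' + γ' z cos²β tanφ'] / [γ_sat z sinβ cosβ]
γ' = 18.9 − 9.81 = 9.09 kN/m³
Numerator = 5.4 + 9.09·2.3·cos²38.8°·tan25.7° = 5.4 + 9.09·2.3·0.6074·0.4813 = 11.511 kPa
Denominator = 18.9·2.3·sin38.8°·cos38.8° = 18.9·2.3·0.6266·0.7793 = 21.228 kPa
FS = 11.511 / 21.228 = 0.542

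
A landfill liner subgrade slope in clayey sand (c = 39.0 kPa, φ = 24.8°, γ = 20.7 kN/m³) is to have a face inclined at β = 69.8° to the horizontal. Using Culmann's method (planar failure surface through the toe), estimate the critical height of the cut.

H_c = 21.92 m

Culmann's analysis gives the critical failure plane at α_cr = (β + φ)/2 = (69.8 + 24.8)/2 = 47.3°, and the critical height
H_c = (4c/γ) · sinβ cosφ / [1 − cos(β − φ)]
    = (4·39.0/20.7) · sin69.8°·cos24.8° / [1 − cos(45.0°)]
    = 7.536 · 0.9385·0.9078 / [1 − 0.7071]
    = 7.536 · 0.8519 / 0.2929
    = 21.92 m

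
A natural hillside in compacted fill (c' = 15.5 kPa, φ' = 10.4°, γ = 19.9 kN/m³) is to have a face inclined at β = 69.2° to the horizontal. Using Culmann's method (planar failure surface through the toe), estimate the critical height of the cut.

Culmann's analysis gives the critical failure plane at α_cr = (β + φ')/2 = (69.2 + 10.4)/2 = 39.8°, and the critical height
H_c = (4c'/γ) · sinβ cosφ' / [1 − cos(β − φ')]
    = (4·15.5/19.9) · sin69.2°·cos10.4° / [1 − cos(58.8°)]
    = 3.116 · 0.9348·0.9836 / [1 − 0.5180]
    = 3.116 · 0.9195 / 0.4820
    = 5.94 m

H_c = 5.94 m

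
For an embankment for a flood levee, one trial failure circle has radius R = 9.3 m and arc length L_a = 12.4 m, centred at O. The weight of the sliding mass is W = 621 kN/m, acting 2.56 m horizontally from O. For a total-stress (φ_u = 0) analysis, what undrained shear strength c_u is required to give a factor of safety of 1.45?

FS = c_u·L_a·R / (W·d), so c_u = FS·W·d / (L_a·R).
c_u = 1.45·621·2.56 / (12.40·9.3) = 2305.2 / 115.32 = 19.99 kPa

c_u = 20.0 kPa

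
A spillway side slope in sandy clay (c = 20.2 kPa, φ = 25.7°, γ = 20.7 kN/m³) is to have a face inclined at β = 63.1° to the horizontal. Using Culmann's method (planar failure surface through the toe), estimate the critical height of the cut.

Culmann's analysis gives the critical failure plane at α_cr = (β + φ)/2 = (63.1 + 25.7)/2 = 44.4°, and the critical height
H_c = (4c/γ) · sinβ cosφ / [1 − cos(β − φ)]
    = (4·20.2/20.7) · sin63.1°·cos25.7° / [1 − cos(37.4°)]
    = 3.903 · 0.8918·0.9011 / [1 − 0.7944]
    = 3.903 · 0.8036 / 0.2056
    = 15.26 m

H_c = 15.26 m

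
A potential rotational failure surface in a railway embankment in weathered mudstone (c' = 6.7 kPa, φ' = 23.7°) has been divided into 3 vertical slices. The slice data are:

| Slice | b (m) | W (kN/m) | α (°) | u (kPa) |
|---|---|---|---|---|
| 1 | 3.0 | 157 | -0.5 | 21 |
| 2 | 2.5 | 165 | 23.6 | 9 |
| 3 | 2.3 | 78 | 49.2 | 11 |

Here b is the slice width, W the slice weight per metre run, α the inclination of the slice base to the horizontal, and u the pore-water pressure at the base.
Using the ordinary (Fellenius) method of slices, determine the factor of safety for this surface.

Ordinary method of slices: FS = Σ[c'·Δl_i + (W_i cosα_i − u_i·Δl_i)·tanφ'] / Σ W_i sinα_i, with Δl_i = b_i / cosα_i.
Slice 1: Δl = 3.0/cos(-0.5°) = 3.000 m; N'_1 = 157·cos(-0.5°) − 21·3.000 = 94.0; c'Δl = 20.10; W sinα = -1.4
Slice 2: Δl = 2.5/cos23.6° = 2.728 m; N'_2 = 165·cos23.6° − 9·2.728 = 126.6; c'Δl = 18.28; W sinα = 66.1
Slice 3: Δl = 2.3/cos49.2° = 3.520 m; N'_3 = 78·cos49.2° − 11·3.520 = 12.2; c'Δl = 23.58; W sinα = 59.0
Σc'Δl = 62.0 kN/m; ΣN' = 232.9 kN/m; ΣW sinα = 123.7 kN/m
Resisting = 62.0 + 232.9·tan23.7° = 62.0 + 102.2 = 164.2 kN/m
FS = 164.2 / 123.7 = 1.327

FS = 1.33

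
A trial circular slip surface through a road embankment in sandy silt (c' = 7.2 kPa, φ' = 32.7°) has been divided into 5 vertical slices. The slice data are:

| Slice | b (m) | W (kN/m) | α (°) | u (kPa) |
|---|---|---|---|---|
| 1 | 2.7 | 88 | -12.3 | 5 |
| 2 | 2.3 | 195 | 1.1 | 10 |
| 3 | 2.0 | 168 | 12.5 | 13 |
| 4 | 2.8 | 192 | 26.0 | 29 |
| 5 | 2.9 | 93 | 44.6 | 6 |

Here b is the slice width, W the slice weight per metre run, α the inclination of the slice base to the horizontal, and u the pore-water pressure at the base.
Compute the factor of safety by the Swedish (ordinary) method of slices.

FS = 2.50

Ordinary method of slices: FS = Σ[c'·Δl_i + (W_i cosα_i − u_i·Δl_i)·tanφ'] / Σ W_i sinα_i, with Δl_i = b_i / cosα_i.
Slice 1: Δl = 2.7/cos(-12.3°) = 2.763 m; N'_1 = 88·cos(-12.3°) − 5·2.763 = 72.2; c'Δl = 19.90; W sinα = -18.7
Slice 2: Δl = 2.3/cos1.1° = 2.300 m; N'_2 = 195·cos1.1° − 10·2.300 = 172.0; c'Δl = 16.56; W sinα = 3.7
Slice 3: Δl = 2.0/cos12.5° = 2.049 m; N'_3 = 168·cos12.5° − 13·2.049 = 137.4; c'Δl = 14.75; W sinα = 36.4
Slice 4: Δl = 2.8/cos26.0° = 3.115 m; N'_4 = 192·cos26.0° − 29·3.115 = 82.2; c'Δl = 22.43; W sinα = 84.2
Slice 5: Δl = 2.9/cos44.6° = 4.073 m; N'_5 = 93·cos44.6° − 6·4.073 = 41.8; c'Δl = 29.32; W sinα = 65.3
Σc'Δl = 103.0 kN/m; ΣN' = 505.5 kN/m; ΣW sinα = 170.8 kN/m
Resisting = 103.0 + 505.5·tan32.7° = 103.0 + 324.5 = 427.5 kN/m
FS = 427.5 / 170.8 = 2.503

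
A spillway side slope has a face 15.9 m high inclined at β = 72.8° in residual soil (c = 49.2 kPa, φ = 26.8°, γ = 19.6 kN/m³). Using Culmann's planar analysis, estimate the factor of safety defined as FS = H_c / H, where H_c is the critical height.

FS = 1.76

H_c = (4c/γ) · sinβ cosφ / [1 − cos(β − φ)]
    = (4·49.2/19.6) · sin72.8°·cos26.8° / [1 − cos46.0°]
    = 10.041 · 0.8527 / 0.3053 = 28.04 m
FS = H_c / H = 28.04 / 15.9 = 1.763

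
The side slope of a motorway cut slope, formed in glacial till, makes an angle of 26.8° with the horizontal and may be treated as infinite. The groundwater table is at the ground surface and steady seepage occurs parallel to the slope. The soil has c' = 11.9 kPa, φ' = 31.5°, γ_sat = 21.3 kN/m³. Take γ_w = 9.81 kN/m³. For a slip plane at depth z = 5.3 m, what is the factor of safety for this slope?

FS = 0.92

With seepage parallel to the slope and the water table at the surface, the effective normal stress on the slip plane uses the buoyant unit weight γ' = γ_sat − γ_w while the driving shear stress uses γ_sat:
FS = [c' + γ' z cos²β tanφ'] / [γ_sat z sinβ cosβ]
γ' = 21.3 − 9.81 = 11.49 kN/m³
Numerator = 11.9 + 11.49·5.3·cos²26.8°·tan31.5° = 11.9 + 11.49·5.3·0.7967·0.6128 = 41.631 kPa
Denominator = 21.3·5.3·sin26.8°·cos26.8° = 21.3·5.3·0.4509·0.8926 = 45.432 kPa
FS = 41.631 / 45.432 = 0.916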